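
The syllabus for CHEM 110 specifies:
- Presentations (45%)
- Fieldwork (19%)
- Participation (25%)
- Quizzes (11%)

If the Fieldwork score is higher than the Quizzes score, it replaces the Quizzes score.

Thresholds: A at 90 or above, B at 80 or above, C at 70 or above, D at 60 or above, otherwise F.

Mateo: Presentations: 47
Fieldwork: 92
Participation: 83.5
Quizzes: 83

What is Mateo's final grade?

Fieldwork (92) > Quizzes (83), so Quizzes counts as 92.
Weighted total:
  Presentations 47 × 0.45 = 21.15
  Fieldwork 92 × 0.19 = 17.48
  Participation 83.5 × 0.25 = 20.875
  Quizzes 92 × 0.11 = 10.12
Sum = 69.625
69.625 is ≥ 60 and < 70 → D

D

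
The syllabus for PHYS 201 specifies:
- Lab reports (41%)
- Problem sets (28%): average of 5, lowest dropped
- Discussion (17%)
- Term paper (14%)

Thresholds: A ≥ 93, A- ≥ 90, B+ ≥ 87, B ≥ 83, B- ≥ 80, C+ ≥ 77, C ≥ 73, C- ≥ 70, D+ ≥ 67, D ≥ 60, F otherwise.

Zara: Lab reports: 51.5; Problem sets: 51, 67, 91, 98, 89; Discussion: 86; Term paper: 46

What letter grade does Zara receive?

D

Problem sets: drop 51 → average of remaining 4 = 345/4 = 86.25
Weighted total:
  Lab reports 51.5 × 0.41 = 21.115
  Problem sets 86.25 × 0.28 = 24.15
  Discussion 86 × 0.17 = 14.62
  Term paper 46 × 0.14 = 6.44
Sum = 66.325
66.325 is ≥ 60 and < 67 → D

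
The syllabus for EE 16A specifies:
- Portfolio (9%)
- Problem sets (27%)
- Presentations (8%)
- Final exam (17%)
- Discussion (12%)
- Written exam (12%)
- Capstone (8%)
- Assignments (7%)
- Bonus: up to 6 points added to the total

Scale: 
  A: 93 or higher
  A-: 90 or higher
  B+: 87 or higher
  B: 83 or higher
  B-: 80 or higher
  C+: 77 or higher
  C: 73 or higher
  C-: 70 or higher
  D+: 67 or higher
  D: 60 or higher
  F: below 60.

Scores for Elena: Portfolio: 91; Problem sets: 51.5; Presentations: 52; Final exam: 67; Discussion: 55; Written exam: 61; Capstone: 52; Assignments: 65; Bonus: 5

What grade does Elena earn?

Weighted total:
  Portfolio 91 × 0.09 = 8.19
  Problem sets 51.5 × 0.27 = 13.905
  Presentations 52 × 0.08 = 4.16
  Final exam 67 × 0.17 = 11.39
  Discussion 55 × 0.12 = 6.6
  Written exam 61 × 0.12 = 7.32
  Capstone 52 × 0.08 = 4.16
  Assignments 65 × 0.07 = 4.55
Sum = 60.275
Bonus: 60.275 + 5 = 65.275
65.275 is ≥ 60 and < 67 → D

D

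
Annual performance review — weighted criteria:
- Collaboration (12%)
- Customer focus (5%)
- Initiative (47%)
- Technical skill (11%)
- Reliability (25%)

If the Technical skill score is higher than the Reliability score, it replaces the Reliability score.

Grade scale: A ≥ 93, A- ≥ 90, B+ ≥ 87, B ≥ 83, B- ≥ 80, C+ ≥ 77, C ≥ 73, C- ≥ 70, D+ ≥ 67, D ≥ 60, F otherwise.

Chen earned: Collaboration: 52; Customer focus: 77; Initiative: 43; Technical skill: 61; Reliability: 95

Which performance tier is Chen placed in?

Technical skill (61) ≤ Reliability (95), so Reliability stays at 95.
Weighted total:
  Collaboration 52 × 0.12 = 6.24
  Customer focus 77 × 0.05 = 3.85
  Initiative 43 × 0.47 = 20.21
  Technical skill 61 × 0.11 = 6.71
  Reliability 95 × 0.25 = 23.75
Sum = 60.76
60.76 is ≥ 60 and < 67 → D

D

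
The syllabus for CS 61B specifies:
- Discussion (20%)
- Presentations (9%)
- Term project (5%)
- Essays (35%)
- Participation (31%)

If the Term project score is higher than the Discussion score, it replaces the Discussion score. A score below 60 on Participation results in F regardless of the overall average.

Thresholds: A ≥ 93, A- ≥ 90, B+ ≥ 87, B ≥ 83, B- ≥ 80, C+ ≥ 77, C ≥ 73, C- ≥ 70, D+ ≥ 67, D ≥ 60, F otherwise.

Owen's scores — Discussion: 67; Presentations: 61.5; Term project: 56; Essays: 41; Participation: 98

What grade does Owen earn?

Term project (56) ≤ Discussion (67), so Discussion stays at 67.
Participation score 98 ≥ 60: minimum met.
Weighted total:
  Discussion 67 × 0.2 = 13.4
  Presentations 61.5 × 0.09 = 5.535
  Term project 56 × 0.05 = 2.8
  Essays 41 × 0.35 = 14.35
  Participation 98 × 0.31 = 30.38
Sum = 66.465
66.465 is ≥ 60 and < 67 → D

D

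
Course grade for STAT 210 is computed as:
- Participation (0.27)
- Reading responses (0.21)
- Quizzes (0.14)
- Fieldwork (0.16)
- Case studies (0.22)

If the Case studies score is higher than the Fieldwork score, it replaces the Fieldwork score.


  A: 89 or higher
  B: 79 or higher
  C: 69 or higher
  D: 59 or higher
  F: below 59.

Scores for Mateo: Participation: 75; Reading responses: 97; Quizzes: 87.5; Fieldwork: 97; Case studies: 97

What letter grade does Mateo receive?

Case studies (97) ≤ Fieldwork (97), so Fieldwork stays at 97.
Weighted total:
  Participation 75 × 0.27 = 20.25
  Reading responses 97 × 0.21 = 20.37
  Quizzes 87.5 × 0.14 = 12.25
  Fieldwork 97 × 0.16 = 15.52
  Case studies 97 × 0.22 = 21.34
Sum = 89.73
89.73 ≥ 89 → A

A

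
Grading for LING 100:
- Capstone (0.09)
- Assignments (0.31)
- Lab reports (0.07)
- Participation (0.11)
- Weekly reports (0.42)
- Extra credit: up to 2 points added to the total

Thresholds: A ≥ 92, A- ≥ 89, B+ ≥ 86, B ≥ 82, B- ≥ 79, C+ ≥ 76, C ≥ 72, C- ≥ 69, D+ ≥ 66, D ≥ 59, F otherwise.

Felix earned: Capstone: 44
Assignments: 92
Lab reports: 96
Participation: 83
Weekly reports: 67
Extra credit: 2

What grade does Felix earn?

Weighted total:
  Capstone 44 × 0.09 = 3.96
  Assignments 92 × 0.31 = 28.52
  Lab reports 96 × 0.07 = 6.72
  Participation 83 × 0.11 = 9.13
  Weekly reports 67 × 0.42 = 28.14
Sum = 76.47
Extra credit: 76.47 + 2 = 78.47
78.47 is ≥ 76 and < 79 → C+

C+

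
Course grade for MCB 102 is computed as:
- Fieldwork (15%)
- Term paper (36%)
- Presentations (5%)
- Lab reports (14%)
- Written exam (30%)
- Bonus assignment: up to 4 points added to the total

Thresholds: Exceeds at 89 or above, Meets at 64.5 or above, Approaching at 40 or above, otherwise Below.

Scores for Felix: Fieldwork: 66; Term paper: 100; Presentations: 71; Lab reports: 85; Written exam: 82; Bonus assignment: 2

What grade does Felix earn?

Weighted total:
  Fieldwork 66 × 0.15 = 9.9
  Term paper 100 × 0.36 = 36
  Presentations 71 × 0.05 = 3.55
  Lab reports 85 × 0.14 = 11.9
  Written exam 82 × 0.3 = 24.6
Sum = 85.95
Bonus assignment: 85.95 + 2 = 87.95
87.95 is ≥ 64.5 and < 89 → Meets

Meets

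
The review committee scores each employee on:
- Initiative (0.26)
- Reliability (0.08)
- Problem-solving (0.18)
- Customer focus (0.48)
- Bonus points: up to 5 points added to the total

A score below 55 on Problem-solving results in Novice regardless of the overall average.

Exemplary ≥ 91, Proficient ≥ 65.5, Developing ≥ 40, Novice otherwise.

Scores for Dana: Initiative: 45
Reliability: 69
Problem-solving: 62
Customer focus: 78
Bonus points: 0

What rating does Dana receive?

Problem-solving score 62 ≥ 55: minimum met.
Weighted total:
  Initiative 45 × 0.26 = 11.7
  Reliability 69 × 0.08 = 5.52
  Problem-solving 62 × 0.18 = 11.16
  Customer focus 78 × 0.48 = 37.44
Sum = 65.82
Bonus points: 65.82 + 0 = 65.82
65.82 is ≥ 65.5 and < 91 → Proficient

Proficient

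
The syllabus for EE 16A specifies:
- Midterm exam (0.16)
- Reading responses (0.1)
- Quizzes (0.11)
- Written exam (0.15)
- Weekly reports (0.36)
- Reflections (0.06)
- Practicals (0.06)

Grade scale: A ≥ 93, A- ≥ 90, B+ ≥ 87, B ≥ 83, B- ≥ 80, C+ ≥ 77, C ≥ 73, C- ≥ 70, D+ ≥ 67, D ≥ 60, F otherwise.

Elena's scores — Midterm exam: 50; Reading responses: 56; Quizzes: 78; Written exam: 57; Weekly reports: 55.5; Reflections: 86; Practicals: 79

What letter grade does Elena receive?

D

Weighted total:
  Midterm exam 50 × 0.16 = 8
  Reading responses 56 × 0.1 = 5.6
  Quizzes 78 × 0.11 = 8.58
  Written exam 57 × 0.15 = 8.55
  Weekly reports 55.5 × 0.36 = 19.98
  Reflections 86 × 0.06 = 5.16
  Practicals 79 × 0.06 = 4.74
Sum = 60.61
60.61 is ≥ 60 and < 67 → D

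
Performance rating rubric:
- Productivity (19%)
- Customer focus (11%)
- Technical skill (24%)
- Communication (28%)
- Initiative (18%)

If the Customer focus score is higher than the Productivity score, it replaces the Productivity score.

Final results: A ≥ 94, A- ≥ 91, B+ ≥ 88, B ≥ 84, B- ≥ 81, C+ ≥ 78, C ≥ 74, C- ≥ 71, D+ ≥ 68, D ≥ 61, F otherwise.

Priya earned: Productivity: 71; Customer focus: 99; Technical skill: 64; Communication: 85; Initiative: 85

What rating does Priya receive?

Customer focus (99) > Productivity (71), so Productivity counts as 99.
Weighted total:
  Productivity 99 × 0.19 = 18.81
  Customer focus 99 × 0.11 = 10.89
  Technical skill 64 × 0.24 = 15.36
  Communication 85 × 0.28 = 23.8
  Initiative 85 × 0.18 = 15.3
Sum = 84.16
84.16 is ≥ 84 and < 88 → B

B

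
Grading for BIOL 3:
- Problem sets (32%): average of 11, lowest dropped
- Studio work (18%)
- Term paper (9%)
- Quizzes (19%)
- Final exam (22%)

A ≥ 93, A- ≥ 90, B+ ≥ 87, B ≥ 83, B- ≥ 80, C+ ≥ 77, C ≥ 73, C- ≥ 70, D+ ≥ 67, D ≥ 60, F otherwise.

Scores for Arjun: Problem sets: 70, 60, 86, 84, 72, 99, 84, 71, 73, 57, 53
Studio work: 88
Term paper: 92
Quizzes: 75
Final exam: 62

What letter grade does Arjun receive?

Problem sets: drop 53 → average of remaining 10 = 756/10 = 75.6
Weighted total:
  Problem sets 75.6 × 0.32 = 24.192
  Studio work 88 × 0.18 = 15.84
  Term paper 92 × 0.09 = 8.28
  Quizzes 75 × 0.19 = 14.25
  Final exam 62 × 0.22 = 13.64
Sum = 76.202
76.202 is ≥ 73 and < 77 → C

C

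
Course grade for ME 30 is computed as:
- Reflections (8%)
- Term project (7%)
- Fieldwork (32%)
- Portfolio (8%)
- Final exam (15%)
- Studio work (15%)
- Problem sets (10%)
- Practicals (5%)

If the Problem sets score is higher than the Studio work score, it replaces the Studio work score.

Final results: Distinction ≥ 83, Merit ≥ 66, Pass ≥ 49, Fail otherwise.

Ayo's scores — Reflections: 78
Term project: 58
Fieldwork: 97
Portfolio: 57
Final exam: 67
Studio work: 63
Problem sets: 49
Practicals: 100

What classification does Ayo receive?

Problem sets (49) ≤ Studio work (63), so Studio work stays at 63.
Weighted total:
  Reflections 78 × 0.08 = 6.24
  Term project 58 × 0.07 = 4.06
  Fieldwork 97 × 0.32 = 31.04
  Portfolio 57 × 0.08 = 4.56
  Final exam 67 × 0.15 = 10.05
  Studio work 63 × 0.15 = 9.45
  Problem sets 49 × 0.1 = 4.9
  Practicals 100 × 0.05 = 5
Sum = 75.3
75.3 is ≥ 66 and < 83 → Merit

Merit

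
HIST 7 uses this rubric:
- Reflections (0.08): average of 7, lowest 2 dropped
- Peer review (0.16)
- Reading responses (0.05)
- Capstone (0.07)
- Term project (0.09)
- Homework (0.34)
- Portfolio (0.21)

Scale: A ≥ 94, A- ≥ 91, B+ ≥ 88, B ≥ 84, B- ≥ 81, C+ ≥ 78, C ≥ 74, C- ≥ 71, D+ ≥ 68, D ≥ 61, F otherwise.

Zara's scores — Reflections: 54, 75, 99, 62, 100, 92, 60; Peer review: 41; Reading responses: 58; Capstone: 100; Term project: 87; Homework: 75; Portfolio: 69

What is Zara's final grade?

C-

Reflections: drop 54, 60 → average of remaining 5 = 428/5 = 85.6
Weighted total:
  Reflections 85.6 × 0.08 = 6.848
  Peer review 41 × 0.16 = 6.56
  Reading responses 58 × 0.05 = 2.9
  Capstone 100 × 0.07 = 7
  Term project 87 × 0.09 = 7.83
  Homework 75 × 0.34 = 25.5
  Portfolio 69 × 0.21 = 14.49
Sum = 71.128
71.128 is ≥ 71 and < 74 → C-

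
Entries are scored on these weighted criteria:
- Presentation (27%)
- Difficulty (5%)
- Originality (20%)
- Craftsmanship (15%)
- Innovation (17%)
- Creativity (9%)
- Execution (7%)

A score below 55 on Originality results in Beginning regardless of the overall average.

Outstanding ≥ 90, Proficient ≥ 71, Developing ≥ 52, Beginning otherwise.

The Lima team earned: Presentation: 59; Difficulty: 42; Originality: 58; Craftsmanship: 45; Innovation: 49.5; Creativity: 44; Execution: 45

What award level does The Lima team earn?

Beginning

Originality score 58 ≥ 55: minimum met.
Weighted total:
  Presentation 59 × 0.27 = 15.93
  Difficulty 42 × 0.05 = 2.1
  Originality 58 × 0.2 = 11.6
  Craftsmanship 45 × 0.15 = 6.75
  Innovation 49.5 × 0.17 = 8.415
  Creativity 44 × 0.09 = 3.96
  Execution 45 × 0.07 = 3.15
Sum = 51.905
51.905 < 52 → Beginning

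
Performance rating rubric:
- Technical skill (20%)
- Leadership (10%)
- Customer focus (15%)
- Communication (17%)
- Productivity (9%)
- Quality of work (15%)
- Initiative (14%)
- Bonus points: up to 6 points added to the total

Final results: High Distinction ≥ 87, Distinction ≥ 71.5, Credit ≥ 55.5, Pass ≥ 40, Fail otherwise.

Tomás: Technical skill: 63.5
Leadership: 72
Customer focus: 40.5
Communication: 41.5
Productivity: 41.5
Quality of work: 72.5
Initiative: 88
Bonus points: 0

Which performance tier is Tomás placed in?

Weighted total:
  Technical skill 63.5 × 0.2 = 12.7
  Leadership 72 × 0.1 = 7.2
  Customer focus 40.5 × 0.15 = 6.075
  Communication 41.5 × 0.17 = 7.055
  Productivity 41.5 × 0.09 = 3.735
  Quality of work 72.5 × 0.15 = 10.875
  Initiative 88 × 0.14 = 12.32
Sum = 59.96
Bonus points: 59.96 + 0 = 59.96
59.96 is ≥ 55.5 and < 71.5 → Credit

Credit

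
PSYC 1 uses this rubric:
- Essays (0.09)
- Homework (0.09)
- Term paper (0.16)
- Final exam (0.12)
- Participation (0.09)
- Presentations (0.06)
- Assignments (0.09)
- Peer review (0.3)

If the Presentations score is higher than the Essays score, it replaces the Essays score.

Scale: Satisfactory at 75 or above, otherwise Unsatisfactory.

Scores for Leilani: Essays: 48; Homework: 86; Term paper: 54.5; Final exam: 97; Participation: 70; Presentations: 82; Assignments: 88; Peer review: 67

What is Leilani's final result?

Unsatisfactory

Presentations (82) > Essays (48), so Essays counts as 82.
Weighted total:
  Essays 82 × 0.09 = 7.38
  Homework 86 × 0.09 = 7.74
  Term paper 54.5 × 0.16 = 8.72
  Final exam 97 × 0.12 = 11.64
  Participation 70 × 0.09 = 6.3
  Presentations 82 × 0.06 = 4.92
  Assignments 88 × 0.09 = 7.92
  Peer review 67 × 0.3 = 20.1
Sum = 74.72
74.72 < 75 → Unsatisfactory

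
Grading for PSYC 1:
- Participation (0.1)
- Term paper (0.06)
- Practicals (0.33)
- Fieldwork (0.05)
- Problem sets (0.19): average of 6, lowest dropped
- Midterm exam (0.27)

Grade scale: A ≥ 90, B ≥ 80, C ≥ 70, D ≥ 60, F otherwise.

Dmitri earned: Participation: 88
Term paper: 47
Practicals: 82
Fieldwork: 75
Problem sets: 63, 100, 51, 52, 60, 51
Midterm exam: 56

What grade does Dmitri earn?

D

Problem sets: drop 51 → average of remaining 5 = 326/5 = 65.2
Weighted total:
  Participation 88 × 0.1 = 8.8
  Term paper 47 × 0.06 = 2.82
  Practicals 82 × 0.33 = 27.06
  Fieldwork 75 × 0.05 = 3.75
  Problem sets 65.2 × 0.19 = 12.388
  Midterm exam 56 × 0.27 = 15.12
Sum = 69.938
69.938 is ≥ 60 and < 70 → D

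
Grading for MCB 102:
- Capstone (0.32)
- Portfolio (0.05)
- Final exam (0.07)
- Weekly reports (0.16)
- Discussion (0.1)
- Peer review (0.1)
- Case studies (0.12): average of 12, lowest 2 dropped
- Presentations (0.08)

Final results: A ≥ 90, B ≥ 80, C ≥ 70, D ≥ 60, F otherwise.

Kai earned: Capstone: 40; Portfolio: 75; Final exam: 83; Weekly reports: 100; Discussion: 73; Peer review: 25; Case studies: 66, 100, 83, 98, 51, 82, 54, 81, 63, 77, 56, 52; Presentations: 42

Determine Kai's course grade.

D

Case studies: drop 51, 52 → average of remaining 10 = 760/10 = 76
Weighted total:
  Capstone 40 × 0.32 = 12.8
  Portfolio 75 × 0.05 = 3.75
  Final exam 83 × 0.07 = 5.81
  Weekly reports 100 × 0.16 = 16
  Discussion 73 × 0.1 = 7.3
  Peer review 25 × 0.1 = 2.5
  Case studies 76 × 0.12 = 9.12
  Presentations 42 × 0.08 = 3.36
Sum = 60.64
60.64 is ≥ 60 and < 70 → D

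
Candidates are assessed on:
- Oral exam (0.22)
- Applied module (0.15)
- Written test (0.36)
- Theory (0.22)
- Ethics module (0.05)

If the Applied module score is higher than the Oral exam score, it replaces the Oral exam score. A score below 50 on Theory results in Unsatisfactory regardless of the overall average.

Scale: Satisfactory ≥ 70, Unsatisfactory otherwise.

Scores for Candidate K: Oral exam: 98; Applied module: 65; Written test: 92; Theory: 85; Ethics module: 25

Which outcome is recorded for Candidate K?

Applied module (65) ≤ Oral exam (98), so Oral exam stays at 98.
Theory score 85 ≥ 50: minimum met.
Weighted total:
  Oral exam 98 × 0.22 = 21.56
  Applied module 65 × 0.15 = 9.75
  Written test 92 × 0.36 = 33.12
  Theory 85 × 0.22 = 18.7
  Ethics module 25 × 0.05 = 1.25
Sum = 84.38
84.38 ≥ 70 → Satisfactory

Satisfactory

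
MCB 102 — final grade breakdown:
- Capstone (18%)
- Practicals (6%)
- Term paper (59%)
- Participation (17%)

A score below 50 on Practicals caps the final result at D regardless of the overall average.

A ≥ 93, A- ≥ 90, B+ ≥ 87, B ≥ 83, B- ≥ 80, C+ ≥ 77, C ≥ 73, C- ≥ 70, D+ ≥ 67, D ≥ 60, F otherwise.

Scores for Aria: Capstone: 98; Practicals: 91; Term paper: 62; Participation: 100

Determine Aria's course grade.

Practicals score 91 ≥ 50: minimum met.
Weighted total:
  Capstone 98 × 0.18 = 17.64
  Practicals 91 × 0.06 = 5.46
  Term paper 62 × 0.59 = 36.58
  Participation 100 × 0.17 = 17
Sum = 76.68
76.68 is ≥ 73 and < 77 → C

C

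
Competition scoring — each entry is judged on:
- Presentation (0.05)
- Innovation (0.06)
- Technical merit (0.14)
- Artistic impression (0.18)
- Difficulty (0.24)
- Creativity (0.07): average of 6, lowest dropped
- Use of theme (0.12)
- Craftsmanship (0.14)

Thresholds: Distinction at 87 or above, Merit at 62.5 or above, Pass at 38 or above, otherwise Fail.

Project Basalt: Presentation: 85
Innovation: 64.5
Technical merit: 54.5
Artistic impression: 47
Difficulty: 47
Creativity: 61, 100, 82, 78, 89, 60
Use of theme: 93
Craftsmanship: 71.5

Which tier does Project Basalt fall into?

Pass

Creativity: drop 60 → average of remaining 5 = 410/5 = 82
Weighted total:
  Presentation 85 × 0.05 = 4.25
  Innovation 64.5 × 0.06 = 3.87
  Technical merit 54.5 × 0.14 = 7.63
  Artistic impression 47 × 0.18 = 8.46
  Difficulty 47 × 0.24 = 11.28
  Creativity 82 × 0.07 = 5.74
  Use of theme 93 × 0.12 = 11.16
  Craftsmanship 71.5 × 0.14 = 10.01
Sum = 62.4
62.4 is ≥ 38 and < 62.5 → Pass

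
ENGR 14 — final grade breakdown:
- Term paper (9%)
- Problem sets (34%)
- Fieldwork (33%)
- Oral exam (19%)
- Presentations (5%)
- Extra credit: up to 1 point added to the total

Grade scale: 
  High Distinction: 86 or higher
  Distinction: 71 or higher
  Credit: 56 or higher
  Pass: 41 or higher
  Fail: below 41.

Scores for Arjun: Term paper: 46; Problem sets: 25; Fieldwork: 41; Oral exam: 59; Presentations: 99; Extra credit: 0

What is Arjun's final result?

Weighted total:
  Term paper 46 × 0.09 = 4.14
  Problem sets 25 × 0.34 = 8.5
  Fieldwork 41 × 0.33 = 13.53
  Oral exam 59 × 0.19 = 11.21
  Presentations 99 × 0.05 = 4.95
Sum = 42.33
Extra credit: 42.33 + 0 = 42.33
42.33 is ≥ 41 and < 56 → Pass

Pass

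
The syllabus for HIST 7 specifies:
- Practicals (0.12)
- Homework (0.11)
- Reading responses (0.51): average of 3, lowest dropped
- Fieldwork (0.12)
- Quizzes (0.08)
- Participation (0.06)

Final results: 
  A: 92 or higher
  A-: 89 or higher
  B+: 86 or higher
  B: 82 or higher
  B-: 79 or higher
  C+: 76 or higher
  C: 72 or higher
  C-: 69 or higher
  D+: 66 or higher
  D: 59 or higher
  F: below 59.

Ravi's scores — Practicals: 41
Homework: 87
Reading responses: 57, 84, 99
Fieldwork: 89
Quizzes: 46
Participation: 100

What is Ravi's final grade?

Reading responses: drop 57 → average of remaining 2 = 183/2 = 91.5
Weighted total:
  Practicals 41 × 0.12 = 4.92
  Homework 87 × 0.11 = 9.57
  Reading responses 91.5 × 0.51 = 46.665
  Fieldwork 89 × 0.12 = 10.68
  Quizzes 46 × 0.08 = 3.68
  Participation 100 × 0.06 = 6
Sum = 81.515
81.515 is ≥ 79 and < 82 → B-

B-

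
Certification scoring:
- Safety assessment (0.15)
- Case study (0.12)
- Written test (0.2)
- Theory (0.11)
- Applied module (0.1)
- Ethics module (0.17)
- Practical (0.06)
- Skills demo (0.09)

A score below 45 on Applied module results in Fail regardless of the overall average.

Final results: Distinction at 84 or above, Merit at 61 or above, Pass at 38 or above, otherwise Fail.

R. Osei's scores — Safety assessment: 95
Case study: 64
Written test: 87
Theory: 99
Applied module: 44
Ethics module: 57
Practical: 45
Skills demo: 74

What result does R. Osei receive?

Fail

Applied module score 44 < 45: minimum not met.
Weighted total:
  Safety assessment 95 × 0.15 = 14.25
  Case study 64 × 0.12 = 7.68
  Written test 87 × 0.2 = 17.4
  Theory 99 × 0.11 = 10.89
  Applied module 44 × 0.1 = 4.4
  Ethics module 57 × 0.17 = 9.69
  Practical 45 × 0.06 = 2.7
  Skills demo 74 × 0.09 = 6.66
Sum = 73.67
Because the Applied module minimum was not met, the result is Fail.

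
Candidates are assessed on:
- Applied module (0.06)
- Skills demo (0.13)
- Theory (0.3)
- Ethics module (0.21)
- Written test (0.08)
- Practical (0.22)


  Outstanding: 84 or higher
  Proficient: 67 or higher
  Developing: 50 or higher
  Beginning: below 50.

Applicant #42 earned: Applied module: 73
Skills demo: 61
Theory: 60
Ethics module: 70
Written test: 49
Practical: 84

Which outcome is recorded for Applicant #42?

Proficient

Weighted total:
  Applied module 73 × 0.06 = 4.38
  Skills demo 61 × 0.13 = 7.93
  Theory 60 × 0.3 = 18
  Ethics module 70 × 0.21 = 14.7
  Written test 49 × 0.08 = 3.92
  Practical 84 × 0.22 = 18.48
Sum = 67.41
67.41 is ≥ 67 and < 84 → Proficient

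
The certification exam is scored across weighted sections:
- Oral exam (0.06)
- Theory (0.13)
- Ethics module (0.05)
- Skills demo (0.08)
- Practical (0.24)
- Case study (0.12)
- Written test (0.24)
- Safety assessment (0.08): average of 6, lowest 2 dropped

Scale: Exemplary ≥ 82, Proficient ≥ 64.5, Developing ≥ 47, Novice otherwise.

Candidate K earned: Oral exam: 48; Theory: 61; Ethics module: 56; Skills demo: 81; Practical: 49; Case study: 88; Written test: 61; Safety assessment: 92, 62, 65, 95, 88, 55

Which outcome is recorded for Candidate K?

Safety assessment: drop 55, 62 → average of remaining 4 = 340/4 = 85
Weighted total:
  Oral exam 48 × 0.06 = 2.88
  Theory 61 × 0.13 = 7.93
  Ethics module 56 × 0.05 = 2.8
  Skills demo 81 × 0.08 = 6.48
  Practical 49 × 0.24 = 11.76
  Case study 88 × 0.12 = 10.56
  Written test 61 × 0.24 = 14.64
  Safety assessment 85 × 0.08 = 6.8
Sum = 63.85
63.85 is ≥ 47 and < 64.5 → Developing

Developing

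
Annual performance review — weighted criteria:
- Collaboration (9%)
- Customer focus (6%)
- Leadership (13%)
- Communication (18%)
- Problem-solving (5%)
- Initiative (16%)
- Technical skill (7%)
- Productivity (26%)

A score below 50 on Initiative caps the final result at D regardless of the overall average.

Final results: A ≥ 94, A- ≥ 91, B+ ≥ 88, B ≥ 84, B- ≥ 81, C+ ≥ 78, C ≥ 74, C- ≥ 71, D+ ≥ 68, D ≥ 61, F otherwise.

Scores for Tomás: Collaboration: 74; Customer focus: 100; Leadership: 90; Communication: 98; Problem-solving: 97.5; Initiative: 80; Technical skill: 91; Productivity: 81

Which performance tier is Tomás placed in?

Initiative score 80 ≥ 50: minimum met.
Weighted total:
  Collaboration 74 × 0.09 = 6.66
  Customer focus 100 × 0.06 = 6
  Leadership 90 × 0.13 = 11.7
  Communication 98 × 0.18 = 17.64
  Problem-solving 97.5 × 0.05 = 4.875
  Initiative 80 × 0.16 = 12.8
  Technical skill 91 × 0.07 = 6.37
  Productivity 81 × 0.26 = 21.06
Sum = 87.105
87.105 is ≥ 84 and < 88 → B

B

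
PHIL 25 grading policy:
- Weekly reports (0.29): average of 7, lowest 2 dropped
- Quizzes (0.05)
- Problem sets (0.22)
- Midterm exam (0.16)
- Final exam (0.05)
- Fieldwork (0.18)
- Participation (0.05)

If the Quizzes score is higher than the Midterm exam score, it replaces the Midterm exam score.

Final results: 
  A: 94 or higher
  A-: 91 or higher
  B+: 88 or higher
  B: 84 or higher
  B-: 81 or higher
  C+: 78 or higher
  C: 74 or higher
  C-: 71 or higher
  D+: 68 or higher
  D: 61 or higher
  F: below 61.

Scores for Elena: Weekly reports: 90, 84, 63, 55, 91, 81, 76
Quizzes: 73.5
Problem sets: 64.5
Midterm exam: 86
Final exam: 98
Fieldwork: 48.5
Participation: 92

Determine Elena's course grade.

Weekly reports: drop 55, 63 → average of remaining 5 = 422/5 = 84.4
Quizzes (73.5) ≤ Midterm exam (86), so Midterm exam stays at 86.
Weighted total:
  Weekly reports 84.4 × 0.29 = 24.476
  Quizzes 73.5 × 0.05 = 3.675
  Problem sets 64.5 × 0.22 = 14.19
  Midterm exam 86 × 0.16 = 13.76
  Final exam 98 × 0.05 = 4.9
  Fieldwork 48.5 × 0.18 = 8.73
  Participation 92 × 0.05 = 4.6
Sum = 74.331
74.331 is ≥ 74 and < 78 → C

C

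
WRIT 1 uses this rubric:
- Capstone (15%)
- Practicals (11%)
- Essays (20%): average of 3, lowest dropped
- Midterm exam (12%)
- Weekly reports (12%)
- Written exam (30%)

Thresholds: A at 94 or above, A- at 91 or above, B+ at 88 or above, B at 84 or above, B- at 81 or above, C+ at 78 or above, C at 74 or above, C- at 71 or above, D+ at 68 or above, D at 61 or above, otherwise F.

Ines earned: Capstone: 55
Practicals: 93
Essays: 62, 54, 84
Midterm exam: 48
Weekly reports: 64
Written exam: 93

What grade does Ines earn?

C

Essays: drop 54 → average of remaining 2 = 146/2 = 73
Weighted total:
  Capstone 55 × 0.15 = 8.25
  Practicals 93 × 0.11 = 10.23
  Essays 73 × 0.2 = 14.6
  Midterm exam 48 × 0.12 = 5.76
  Weekly reports 64 × 0.12 = 7.68
  Written exam 93 × 0.3 = 27.9
Sum = 74.42
74.42 is ≥ 74 and < 78 → C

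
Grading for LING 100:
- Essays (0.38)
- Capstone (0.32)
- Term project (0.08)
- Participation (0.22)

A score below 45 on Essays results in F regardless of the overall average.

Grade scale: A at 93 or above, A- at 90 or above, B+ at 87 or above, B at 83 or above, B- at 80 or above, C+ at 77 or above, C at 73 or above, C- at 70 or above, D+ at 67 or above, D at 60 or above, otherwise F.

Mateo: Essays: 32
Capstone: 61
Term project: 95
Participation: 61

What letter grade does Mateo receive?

F

Essays score 32 < 45: minimum not met.
Weighted total:
  Essays 32 × 0.38 = 12.16
  Capstone 61 × 0.32 = 19.52
  Term project 95 × 0.08 = 7.6
  Participation 61 × 0.22 = 13.42
Sum = 52.7
Because the Essays minimum was not met, the result is F.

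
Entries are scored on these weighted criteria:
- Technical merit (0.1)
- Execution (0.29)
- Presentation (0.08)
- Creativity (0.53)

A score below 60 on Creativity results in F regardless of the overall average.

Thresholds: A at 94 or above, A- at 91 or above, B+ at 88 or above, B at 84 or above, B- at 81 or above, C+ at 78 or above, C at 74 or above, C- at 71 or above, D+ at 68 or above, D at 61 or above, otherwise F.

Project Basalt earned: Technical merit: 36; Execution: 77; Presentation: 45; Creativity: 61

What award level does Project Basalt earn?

D

Creativity score 61 ≥ 60: minimum met.
Weighted total:
  Technical merit 36 × 0.1 = 3.6
  Execution 77 × 0.29 = 22.33
  Presentation 45 × 0.08 = 3.6
  Creativity 61 × 0.53 = 32.33
Sum = 61.86
61.86 is ≥ 61 and < 68 → D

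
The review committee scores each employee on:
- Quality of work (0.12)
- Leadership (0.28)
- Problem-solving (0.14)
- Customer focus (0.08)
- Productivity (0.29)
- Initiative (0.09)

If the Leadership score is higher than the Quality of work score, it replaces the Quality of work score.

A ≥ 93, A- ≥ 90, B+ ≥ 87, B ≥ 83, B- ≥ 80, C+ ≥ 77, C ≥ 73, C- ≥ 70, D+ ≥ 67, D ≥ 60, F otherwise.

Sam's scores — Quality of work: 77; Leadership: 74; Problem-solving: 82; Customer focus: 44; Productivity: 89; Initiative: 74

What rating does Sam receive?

Leadership (74) ≤ Quality of work (77), so Quality of work stays at 77.
Weighted total:
  Quality of work 77 × 0.12 = 9.24
  Leadership 74 × 0.28 = 20.72
  Problem-solving 82 × 0.14 = 11.48
  Customer focus 44 × 0.08 = 3.52
  Productivity 89 × 0.29 = 25.81
  Initiative 74 × 0.09 = 6.66
Sum = 77.43
77.43 is ≥ 77 and < 80 → C+

C+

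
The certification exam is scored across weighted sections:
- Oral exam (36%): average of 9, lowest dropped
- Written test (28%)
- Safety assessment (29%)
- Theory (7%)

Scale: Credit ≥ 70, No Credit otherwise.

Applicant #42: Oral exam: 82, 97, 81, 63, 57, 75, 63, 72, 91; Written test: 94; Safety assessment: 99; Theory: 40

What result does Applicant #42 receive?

Oral exam: drop 57 → average of remaining 8 = 624/8 = 78
Weighted total:
  Oral exam 78 × 0.36 = 28.08
  Written test 94 × 0.28 = 26.32
  Safety assessment 99 × 0.29 = 28.71
  Theory 40 × 0.07 = 2.8
Sum = 85.91
85.91 ≥ 70 → Credit

Credit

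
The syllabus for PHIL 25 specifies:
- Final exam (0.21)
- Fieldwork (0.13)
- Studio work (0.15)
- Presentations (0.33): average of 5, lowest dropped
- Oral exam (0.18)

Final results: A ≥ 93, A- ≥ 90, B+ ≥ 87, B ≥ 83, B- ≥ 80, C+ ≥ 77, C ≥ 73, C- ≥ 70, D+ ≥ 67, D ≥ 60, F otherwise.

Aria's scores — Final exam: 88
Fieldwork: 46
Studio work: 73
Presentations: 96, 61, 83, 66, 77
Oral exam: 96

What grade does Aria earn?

C+

Presentations: drop 61 → average of remaining 4 = 322/4 = 80.5
Weighted total:
  Final exam 88 × 0.21 = 18.48
  Fieldwork 46 × 0.13 = 5.98
  Studio work 73 × 0.15 = 10.95
  Presentations 80.5 × 0.33 = 26.565
  Oral exam 96 × 0.18 = 17.28
Sum = 79.255
79.255 is ≥ 77 and < 80 → C+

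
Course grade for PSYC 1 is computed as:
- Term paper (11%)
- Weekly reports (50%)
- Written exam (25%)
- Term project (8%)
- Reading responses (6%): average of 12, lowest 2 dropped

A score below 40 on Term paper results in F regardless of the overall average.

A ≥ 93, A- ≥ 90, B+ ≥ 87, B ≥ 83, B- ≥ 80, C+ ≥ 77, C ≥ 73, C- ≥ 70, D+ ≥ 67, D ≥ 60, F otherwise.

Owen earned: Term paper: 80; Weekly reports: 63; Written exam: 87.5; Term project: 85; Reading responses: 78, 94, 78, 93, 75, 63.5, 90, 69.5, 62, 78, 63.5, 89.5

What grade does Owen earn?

C

Reading responses: drop 62, 63.5 → average of remaining 10 = 808.5/10 = 80.85
Term paper score 80 ≥ 40: minimum met.
Weighted total:
  Term paper 80 × 0.11 = 8.8
  Weekly reports 63 × 0.5 = 31.5
  Written exam 87.5 × 0.25 = 21.875
  Term project 85 × 0.08 = 6.8
  Reading responses 80.85 × 0.06 = 4.851
Sum = 73.826
73.826 is ≥ 73 and < 77 → C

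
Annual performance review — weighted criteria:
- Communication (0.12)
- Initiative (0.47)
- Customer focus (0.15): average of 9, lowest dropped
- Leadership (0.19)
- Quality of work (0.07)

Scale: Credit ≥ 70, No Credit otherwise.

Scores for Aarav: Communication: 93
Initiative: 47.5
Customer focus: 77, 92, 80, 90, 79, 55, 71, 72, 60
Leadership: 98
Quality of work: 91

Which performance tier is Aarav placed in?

Credit

Customer focus: drop 55 → average of remaining 8 = 621/8 = 77.625
Weighted total:
  Communication 93 × 0.12 = 11.16
  Initiative 47.5 × 0.47 = 22.325
  Customer focus 77.625 × 0.15 = 11.64375
  Leadership 98 × 0.19 = 18.62
  Quality of work 91 × 0.07 = 6.37
Sum = 70.11875
70.11875 ≥ 70 → Credit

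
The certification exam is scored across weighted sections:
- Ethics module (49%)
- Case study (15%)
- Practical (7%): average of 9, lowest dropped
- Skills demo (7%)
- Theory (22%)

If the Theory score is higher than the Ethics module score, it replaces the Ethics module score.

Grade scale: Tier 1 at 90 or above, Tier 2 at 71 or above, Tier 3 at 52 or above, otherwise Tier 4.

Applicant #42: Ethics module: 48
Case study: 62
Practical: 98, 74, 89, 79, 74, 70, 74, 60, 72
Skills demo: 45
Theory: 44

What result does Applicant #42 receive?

Practical: drop 60 → average of remaining 8 = 630/8 = 78.75
Theory (44) ≤ Ethics module (48), so Ethics module stays at 48.
Weighted total:
  Ethics module 48 × 0.49 = 23.52
  Case study 62 × 0.15 = 9.3
  Practical 78.75 × 0.07 = 5.5125
  Skills demo 45 × 0.07 = 3.15
  Theory 44 × 0.22 = 9.68
Sum = 51.1625
51.1625 < 52 → Tier 4

Tier 4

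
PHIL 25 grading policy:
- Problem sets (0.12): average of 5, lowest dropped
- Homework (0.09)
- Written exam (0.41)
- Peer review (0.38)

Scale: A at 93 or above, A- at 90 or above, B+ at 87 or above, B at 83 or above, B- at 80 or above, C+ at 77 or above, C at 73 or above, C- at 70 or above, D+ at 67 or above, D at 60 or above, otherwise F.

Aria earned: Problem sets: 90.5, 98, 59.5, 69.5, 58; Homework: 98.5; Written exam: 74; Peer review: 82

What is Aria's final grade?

Problem sets: drop 58 → average of remaining 4 = 317.5/4 = 79.375
Weighted total:
  Problem sets 79.375 × 0.12 = 9.525
  Homework 98.5 × 0.09 = 8.865
  Written exam 74 × 0.41 = 30.34
  Peer review 82 × 0.38 = 31.16
Sum = 79.89
79.89 is ≥ 77 and < 80 → C+

C+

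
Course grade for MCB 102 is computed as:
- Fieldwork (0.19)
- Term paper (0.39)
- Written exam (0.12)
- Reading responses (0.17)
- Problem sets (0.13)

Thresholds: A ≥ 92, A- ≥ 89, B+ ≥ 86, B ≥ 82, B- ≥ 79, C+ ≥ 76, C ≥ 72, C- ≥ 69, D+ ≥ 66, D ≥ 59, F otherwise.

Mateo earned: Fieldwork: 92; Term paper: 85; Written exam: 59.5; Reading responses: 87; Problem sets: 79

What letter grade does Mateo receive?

B

Weighted total:
  Fieldwork 92 × 0.19 = 17.48
  Term paper 85 × 0.39 = 33.15
  Written exam 59.5 × 0.12 = 7.14
  Reading responses 87 × 0.17 = 14.79
  Problem sets 79 × 0.13 = 10.27
Sum = 82.83
82.83 is ≥ 82 and < 86 → B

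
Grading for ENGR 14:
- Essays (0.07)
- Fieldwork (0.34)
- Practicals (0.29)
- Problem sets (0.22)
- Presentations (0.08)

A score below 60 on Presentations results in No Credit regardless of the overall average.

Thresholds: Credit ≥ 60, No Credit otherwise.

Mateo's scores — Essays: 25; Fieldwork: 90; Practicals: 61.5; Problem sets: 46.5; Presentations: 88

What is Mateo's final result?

Presentations score 88 ≥ 60: minimum met.
Weighted total:
  Essays 25 × 0.07 = 1.75
  Fieldwork 90 × 0.34 = 30.6
  Practicals 61.5 × 0.29 = 17.835
  Problem sets 46.5 × 0.22 = 10.23
  Presentations 88 × 0.08 = 7.04
Sum = 67.455
67.455 ≥ 60 → Credit

Credit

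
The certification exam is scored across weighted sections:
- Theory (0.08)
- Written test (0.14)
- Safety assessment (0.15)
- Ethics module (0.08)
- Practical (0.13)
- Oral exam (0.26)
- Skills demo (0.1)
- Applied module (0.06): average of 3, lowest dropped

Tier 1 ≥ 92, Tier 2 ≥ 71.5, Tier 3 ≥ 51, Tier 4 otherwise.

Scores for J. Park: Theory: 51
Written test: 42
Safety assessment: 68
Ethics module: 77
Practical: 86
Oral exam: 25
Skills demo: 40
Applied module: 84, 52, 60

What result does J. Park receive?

Tier 3

Applied module: drop 52 → average of remaining 2 = 144/2 = 72
Weighted total:
  Theory 51 × 0.08 = 4.08
  Written test 42 × 0.14 = 5.88
  Safety assessment 68 × 0.15 = 10.2
  Ethics module 77 × 0.08 = 6.16
  Practical 86 × 0.13 = 11.18
  Oral exam 25 × 0.26 = 6.5
  Skills demo 40 × 0.1 = 4
  Applied module 72 × 0.06 = 4.32
Sum = 52.32
52.32 is ≥ 51 and < 71.5 → Tier 3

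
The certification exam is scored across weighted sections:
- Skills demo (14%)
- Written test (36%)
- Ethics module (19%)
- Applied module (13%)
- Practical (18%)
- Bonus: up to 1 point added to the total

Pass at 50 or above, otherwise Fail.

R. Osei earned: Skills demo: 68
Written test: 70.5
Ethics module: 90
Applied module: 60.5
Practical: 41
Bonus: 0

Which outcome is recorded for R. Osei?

Pass

Weighted total:
  Skills demo 68 × 0.14 = 9.52
  Written test 70.5 × 0.36 = 25.38
  Ethics module 90 × 0.19 = 17.1
  Applied module 60.5 × 0.13 = 7.865
  Practical 41 × 0.18 = 7.38
Sum = 67.245
Bonus: 67.245 + 0 = 67.245
67.245 ≥ 50 → Pass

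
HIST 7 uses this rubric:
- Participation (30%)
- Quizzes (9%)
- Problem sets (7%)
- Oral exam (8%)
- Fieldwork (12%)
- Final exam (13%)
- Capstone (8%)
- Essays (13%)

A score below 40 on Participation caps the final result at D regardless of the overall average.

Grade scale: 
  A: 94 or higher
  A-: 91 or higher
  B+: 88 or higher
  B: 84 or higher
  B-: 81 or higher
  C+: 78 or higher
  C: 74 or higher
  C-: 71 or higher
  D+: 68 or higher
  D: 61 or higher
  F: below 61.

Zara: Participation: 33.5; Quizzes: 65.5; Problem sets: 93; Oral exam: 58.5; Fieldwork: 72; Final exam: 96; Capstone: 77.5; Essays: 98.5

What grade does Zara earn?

Participation score 33.5 < 40: minimum not met.
Weighted total:
  Participation 33.5 × 0.3 = 10.05
  Quizzes 65.5 × 0.09 = 5.895
  Problem sets 93 × 0.07 = 6.51
  Oral exam 58.5 × 0.08 = 4.68
  Fieldwork 72 × 0.12 = 8.64
  Final exam 96 × 0.13 = 12.48
  Capstone 77.5 × 0.08 = 6.2
  Essays 98.5 × 0.13 = 12.805
Sum = 67.26
67.26 would be D; cap at D applies → D.

D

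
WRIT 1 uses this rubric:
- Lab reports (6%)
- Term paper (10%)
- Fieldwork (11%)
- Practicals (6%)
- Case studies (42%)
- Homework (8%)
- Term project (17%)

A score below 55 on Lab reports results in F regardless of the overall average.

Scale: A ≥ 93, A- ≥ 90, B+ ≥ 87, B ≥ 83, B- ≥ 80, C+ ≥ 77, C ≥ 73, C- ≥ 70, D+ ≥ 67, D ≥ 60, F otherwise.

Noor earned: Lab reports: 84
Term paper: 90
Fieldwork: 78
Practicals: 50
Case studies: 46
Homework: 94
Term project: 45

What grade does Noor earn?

Lab reports score 84 ≥ 55: minimum met.
Weighted total:
  Lab reports 84 × 0.06 = 5.04
  Term paper 90 × 0.1 = 9
  Fieldwork 78 × 0.11 = 8.58
  Practicals 50 × 0.06 = 3
  Case studies 46 × 0.42 = 19.32
  Homework 94 × 0.08 = 7.52
  Term project 45 × 0.17 = 7.65
Sum = 60.11
60.11 is ≥ 60 and < 67 → D

D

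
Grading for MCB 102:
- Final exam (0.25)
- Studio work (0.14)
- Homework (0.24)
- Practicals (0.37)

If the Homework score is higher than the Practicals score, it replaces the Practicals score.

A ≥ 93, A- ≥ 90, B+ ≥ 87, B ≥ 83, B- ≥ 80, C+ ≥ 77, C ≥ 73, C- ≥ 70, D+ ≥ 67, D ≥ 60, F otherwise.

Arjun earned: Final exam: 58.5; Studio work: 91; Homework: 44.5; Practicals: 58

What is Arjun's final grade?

F

Homework (44.5) ≤ Practicals (58), so Practicals stays at 58.
Weighted total:
  Final exam 58.5 × 0.25 = 14.625
  Studio work 91 × 0.14 = 12.74
  Homework 44.5 × 0.24 = 10.68
  Practicals 58 × 0.37 = 21.46
Sum = 59.505
59.505 < 60 → F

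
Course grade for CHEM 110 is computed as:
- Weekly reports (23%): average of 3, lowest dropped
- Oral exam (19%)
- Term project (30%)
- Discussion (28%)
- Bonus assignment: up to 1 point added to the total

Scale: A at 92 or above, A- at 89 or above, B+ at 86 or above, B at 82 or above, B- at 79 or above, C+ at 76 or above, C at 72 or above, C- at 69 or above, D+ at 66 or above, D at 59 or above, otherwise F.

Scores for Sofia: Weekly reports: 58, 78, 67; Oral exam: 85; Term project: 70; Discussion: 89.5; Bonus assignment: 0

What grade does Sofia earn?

C+

Weekly reports: drop 58 → average of remaining 2 = 145/2 = 72.5
Weighted total:
  Weekly reports 72.5 × 0.23 = 16.675
  Oral exam 85 × 0.19 = 16.15
  Term project 70 × 0.3 = 21
  Discussion 89.5 × 0.28 = 25.06
Sum = 78.885
Bonus assignment: 78.885 + 0 = 78.885
78.885 is ≥ 76 and < 79 → C+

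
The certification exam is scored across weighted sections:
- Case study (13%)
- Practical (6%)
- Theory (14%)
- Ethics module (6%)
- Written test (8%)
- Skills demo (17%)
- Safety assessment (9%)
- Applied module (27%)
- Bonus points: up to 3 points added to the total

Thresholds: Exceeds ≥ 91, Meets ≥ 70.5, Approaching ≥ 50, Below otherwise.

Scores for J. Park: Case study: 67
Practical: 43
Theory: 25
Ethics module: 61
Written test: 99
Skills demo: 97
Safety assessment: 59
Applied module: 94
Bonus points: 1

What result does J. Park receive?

Meets

Weighted total:
  Case study 67 × 0.13 = 8.71
  Practical 43 × 0.06 = 2.58
  Theory 25 × 0.14 = 3.5
  Ethics module 61 × 0.06 = 3.66
  Written test 99 × 0.08 = 7.92
  Skills demo 97 × 0.17 = 16.49
  Safety assessment 59 × 0.09 = 5.31
  Applied module 94 × 0.27 = 25.38
Sum = 73.55
Bonus points: 73.55 + 1 = 74.55
74.55 is ≥ 70.5 and < 91 → Meets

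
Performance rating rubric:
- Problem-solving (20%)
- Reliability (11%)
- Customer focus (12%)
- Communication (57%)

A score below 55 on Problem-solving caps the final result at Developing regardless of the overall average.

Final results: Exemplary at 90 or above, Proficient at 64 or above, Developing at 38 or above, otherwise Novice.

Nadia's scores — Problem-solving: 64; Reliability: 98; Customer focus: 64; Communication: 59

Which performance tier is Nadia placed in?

Problem-solving score 64 ≥ 55: minimum met.
Weighted total:
  Problem-solving 64 × 0.2 = 12.8
  Reliability 98 × 0.11 = 10.78
  Customer focus 64 × 0.12 = 7.68
  Communication 59 × 0.57 = 33.63
Sum = 64.89
64.89 is ≥ 64 and < 90 → Proficient

Proficient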